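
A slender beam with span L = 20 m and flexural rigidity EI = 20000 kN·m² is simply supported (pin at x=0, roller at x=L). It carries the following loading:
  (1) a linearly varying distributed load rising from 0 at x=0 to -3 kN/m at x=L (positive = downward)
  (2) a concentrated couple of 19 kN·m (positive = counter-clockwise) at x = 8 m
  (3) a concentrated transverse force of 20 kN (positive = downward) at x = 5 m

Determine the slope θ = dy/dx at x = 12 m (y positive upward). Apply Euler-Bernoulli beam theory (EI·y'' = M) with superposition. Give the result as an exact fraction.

θ(12) = 787/600000 rad

Load 1 — triangular load w₀=-3 kN/m (0→w₀ over full span):
  θ_1 = -w₀(7L⁴-30L²x²+15x⁴)/(360LEI) = -(-3)·(7·20⁴-30·20²·12²+15·12⁴)/(360·20·20000) = -58/9375 rad
Load 2 — applied couple M₀=19 kN·m at a=8 m (b=L-a=12):
  θ_2 = (M₀x²/(2L)-M₀(x-a)+C₁)/EI  [x>a] with C₁=M₀(3b²-L²)/(6L)=76/15 = (19·12²/(2·20)-19·(12-8)+(76/15))/20000 = -19/150000 rad
Load 3 — point force P=20 kN at a=5 m (b=L-a=15):
  θ_3 = -Pa(2L²-6Lx+3x²+a²)/(6LEI)  [x>a] = -20·5·(2·20²-6·20·12+3·12²+5²)/(6·20·20000) = 61/8000 rad
Superposition: θ = Σ θ_i = 787/600000 rad ≈ 0.001312 rad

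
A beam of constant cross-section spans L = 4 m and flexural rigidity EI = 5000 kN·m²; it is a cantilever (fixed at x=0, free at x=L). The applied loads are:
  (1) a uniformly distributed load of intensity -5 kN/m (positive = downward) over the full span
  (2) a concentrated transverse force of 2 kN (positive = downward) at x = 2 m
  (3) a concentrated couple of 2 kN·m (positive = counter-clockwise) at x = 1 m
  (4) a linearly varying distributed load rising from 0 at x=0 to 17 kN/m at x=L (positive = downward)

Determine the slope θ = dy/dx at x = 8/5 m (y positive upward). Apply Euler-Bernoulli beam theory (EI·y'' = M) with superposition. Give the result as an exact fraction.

Load 1 — uniform load w=-5 kN/m over full span:
  θ_1 = -wx(x²-3Lx+3L²)/(6EI) = -(-5)·(8/5)·((8/5)²-3·4·(8/5)+3·4²)/(6·5000) = 392/46875 rad
Load 2 — point force P=2 kN at a=2 m (b=L-a=2):
  θ_2 = -Px(2a-x)/(2EI)  [x≤a] = -2·(8/5)·(2·2-(8/5))/(2·5000) = -12/15625 rad
Load 3 — applied couple M₀=2 kN·m at a=1 m (b=L-a=3):
  θ_3 = M₀a/EI  [x>a] = 2·1/5000 = 1/2500 rad
Load 4 — triangular load w₀=17 kN/m (0→w₀ over full span):
  θ_4 = (w₀Lx²/4-w₀L²x/3-w₀x⁴/(24L))/EI = (17·4·(8/5)²/4-17·4²·(8/5)/3-17·(8/5)⁴/(24·4))/5000 = -8024/390625 rad
Superposition: θ = Σ θ_i = -58813/4687500 rad ≈ -0.012547 rad

θ(8/5) = -58813/4687500 rad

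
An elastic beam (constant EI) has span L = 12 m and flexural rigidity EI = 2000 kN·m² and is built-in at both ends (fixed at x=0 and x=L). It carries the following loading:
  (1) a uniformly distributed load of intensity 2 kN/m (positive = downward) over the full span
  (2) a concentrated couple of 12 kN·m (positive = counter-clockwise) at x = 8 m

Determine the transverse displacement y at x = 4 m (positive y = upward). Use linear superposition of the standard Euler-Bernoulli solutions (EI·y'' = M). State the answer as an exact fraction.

y(4) = -58/1125 m

Load 1 — uniform load w=2 kN/m over full span:
  y_1 = -wx²(L-x)²/(24EI) = -2·4²·(12-4)²/(24·2000) = -16/375 m
Load 2 — applied couple M₀=12 kN·m at a=8 m (b=L-a=4):
  y_2 = (R_Ax³/6 - M_Ax²/2)/EI  [x≤a] with R_A=4/3, M_A=4 = ((4/3)·4³/6 - 4·4²/2)/2000 = -2/225 m
Superposition: y = Σ y_i = -58/1125 m ≈ -0.051556 m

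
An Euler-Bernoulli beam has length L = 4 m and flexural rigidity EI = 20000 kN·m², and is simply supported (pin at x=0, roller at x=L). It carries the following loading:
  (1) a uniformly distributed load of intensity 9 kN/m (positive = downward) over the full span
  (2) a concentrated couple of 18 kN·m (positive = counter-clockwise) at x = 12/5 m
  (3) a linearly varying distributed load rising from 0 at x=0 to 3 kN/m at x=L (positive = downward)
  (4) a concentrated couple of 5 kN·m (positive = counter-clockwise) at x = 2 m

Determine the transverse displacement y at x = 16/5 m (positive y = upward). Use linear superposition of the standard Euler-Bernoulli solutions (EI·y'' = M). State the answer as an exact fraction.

y(16/5) = -168209/156250000 m

Load 1 — uniform load w=9 kN/m over full span:
  y_1 = -wx(L³-2Lx²+x³)/(24EI) = -9·(16/5)·(4³-2·4·(16/5)²+(16/5)³)/(24·20000) = -348/390625 m
Load 2 — applied couple M₀=18 kN·m at a=12/5 m (b=L-a=8/5):
  y_2 = (M₀x³/(6L)-M₀(x-a)²/2+C₁x)/EI  [x>a] with C₁=M₀(3b²-L²)/(6L)=-156/25 = (18·(16/5)³/(6·4)-18·((16/5)-(12/5))²/2+(-156/25)·(16/5))/20000 = -9/156250 m
Load 3 — triangular load w₀=3 kN/m (0→w₀ over full span):
  y_3 = -w₀x(7L⁴-10L²x²+3x⁴)/(360LEI) = -3·(16/5)·(7·4⁴-10·4²·(16/5)²+3·(16/5)⁴)/(360·4·20000) = -1524/9765625 m
Load 4 — applied couple M₀=5 kN·m at a=2 m (b=L-a=2):
  y_4 = (M₀x³/(6L)-M₀(x-a)²/2+C₁x)/EI  [x>a] with C₁=M₀(3b²-L²)/(6L)=-5/6 = (5·(16/5)³/(6·4)-5·((16/5)-2)²/2+(-5/6)·(16/5))/20000 = 7/250000 m
Superposition: y = Σ y_i = -168209/156250000 m ≈ -0.001077 m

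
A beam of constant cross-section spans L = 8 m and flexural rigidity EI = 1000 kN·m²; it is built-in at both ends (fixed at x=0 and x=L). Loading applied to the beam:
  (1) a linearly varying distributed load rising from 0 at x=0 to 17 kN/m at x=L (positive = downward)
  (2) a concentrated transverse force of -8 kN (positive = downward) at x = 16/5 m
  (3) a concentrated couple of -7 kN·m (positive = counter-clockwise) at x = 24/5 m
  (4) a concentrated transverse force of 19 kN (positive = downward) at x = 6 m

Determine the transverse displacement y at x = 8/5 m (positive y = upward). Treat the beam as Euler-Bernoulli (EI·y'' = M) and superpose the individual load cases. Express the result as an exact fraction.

y(8/5) = -115271/3906250 m

Load 1 — triangular load w₀=17 kN/m (0→w₀ over full span):
  y_1 = -w₀x²(L-x)²(x+2L)/(120LEI) = -17·(8/5)²·(8-(8/5))²·((8/5)+2·8)/(120·8·1000) = -191488/5859375 m
Load 2 — point force P=-8 kN at a=16/5 m (b=L-a=24/5):
  y_2 = -Pb²x²(3aL-(3a+b)x)/(6L³EI)  [x≤a] = -(-8)·(24/5)²·(8/5)²·(3·(16/5)·8-(3·(16/5)+(24/5))·(8/5))/(6·8³·1000) = 16128/1953125 m
Load 3 — applied couple M₀=-7 kN·m at a=24/5 m (b=L-a=16/5):
  y_3 = (R_Ax³/6 - M_Ax²/2)/EI  [x≤a] with R_A=-63/50, M_A=-56/25 = ((-63/50)·(8/5)³/6 - (-56/25)·(8/5)²/2)/1000 = 784/390625 m
Load 4 — point force P=19 kN at a=6 m (b=L-a=2):
  y_4 = -Pb²x²(3aL-(3a+b)x)/(6L³EI)  [x≤a] = -19·2²·(8/5)²·(3·6·8-(3·6+2)·(8/5))/(6·8³·1000) = -133/18750 m
Superposition: y = Σ y_i = -115271/3906250 m ≈ -0.029509 m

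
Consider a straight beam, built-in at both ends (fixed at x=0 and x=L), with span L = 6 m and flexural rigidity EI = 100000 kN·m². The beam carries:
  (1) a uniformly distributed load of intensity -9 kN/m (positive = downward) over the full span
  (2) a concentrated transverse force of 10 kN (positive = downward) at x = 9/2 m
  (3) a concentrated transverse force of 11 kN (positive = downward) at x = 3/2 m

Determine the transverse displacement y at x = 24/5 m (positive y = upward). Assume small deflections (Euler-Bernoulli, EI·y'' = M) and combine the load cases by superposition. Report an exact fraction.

Load 1 — uniform load w=-9 kN/m over full span:
  y_1 = -wx²(L-x)²/(24EI) = -(-9)·(24/5)²·(6-(24/5))²/(24·100000) = 243/1953125 m
Load 2 — point force P=10 kN at a=9/2 m (b=L-a=3/2):
  y_2 = -Pa²(L-x)²(3bL-(3b+a)(L-x))/(6L³EI)  [x>a] = -10·(9/2)²·(6-(24/5))²·(3·(3/2)·6-(3·(3/2)+(9/2))·(6-(24/5)))/(6·6³·100000) = -729/20000000 m
Load 3 — point force P=11 kN at a=3/2 m (b=L-a=9/2):
  y_3 = -Pa²(L-x)²(3bL-(3b+a)(L-x))/(6L³EI)  [x>a] = -11·(3/2)²·(6-(24/5))²·(3·(9/2)·6-(3·(9/2)+(3/2))·(6-(24/5)))/(6·6³·100000) = -693/40000000 m
Superposition: y = Σ y_i = 70641/1000000000 m ≈ 0.000071 m

y(24/5) = 70641/1000000000 m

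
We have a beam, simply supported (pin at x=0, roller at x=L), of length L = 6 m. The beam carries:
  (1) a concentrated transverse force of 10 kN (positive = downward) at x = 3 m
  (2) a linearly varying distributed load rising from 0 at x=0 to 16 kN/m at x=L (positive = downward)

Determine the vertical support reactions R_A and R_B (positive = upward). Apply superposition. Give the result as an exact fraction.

Load 1 — point force P=10 kN at a=3 m (b=L-a=3):
  R_A = Pb/L = 10·3/6 = 5 kN
  R_B = Pa/L = 10·3/6 = 5 kN
Load 2 — triangular load w₀=16 kN/m (0→w₀ over full span):
  R_A = w₀L/6 = 16·6/6 = 16 kN
  R_B = w₀L/3 = 16·6/3 = 32 kN
Superposition: R_A = 21 kN, R_B = 37 kN

R_A = 21 kN, R_B = 37 kN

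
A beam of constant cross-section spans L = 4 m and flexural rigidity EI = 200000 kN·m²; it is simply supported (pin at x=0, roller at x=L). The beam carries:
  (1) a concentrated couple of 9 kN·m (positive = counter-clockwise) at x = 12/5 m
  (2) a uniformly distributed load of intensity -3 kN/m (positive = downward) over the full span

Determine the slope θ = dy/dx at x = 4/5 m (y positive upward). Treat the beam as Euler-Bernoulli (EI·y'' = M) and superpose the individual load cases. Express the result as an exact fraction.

θ(4/5) = 123/6250000 rad

Load 1 — applied couple M₀=9 kN·m at a=12/5 m (b=L-a=8/5):
  θ_1 = (M₀x²/(2L)+C₁)/EI  [x≤a] with C₁=M₀(3b²-L²)/(6L)=-78/25 = (9·(4/5)²/(2·4)+(-78/25))/200000 = -3/250000 rad
Load 2 — uniform load w=-3 kN/m over full span:
  θ_2 = -w(L³-6Lx²+4x³)/(24EI) = -(-3)·(4³-6·4·(4/5)²+4·(4/5)³)/(24·200000) = 99/3125000 rad
Superposition: θ = Σ θ_i = 123/6250000 rad ≈ 0.000020 rad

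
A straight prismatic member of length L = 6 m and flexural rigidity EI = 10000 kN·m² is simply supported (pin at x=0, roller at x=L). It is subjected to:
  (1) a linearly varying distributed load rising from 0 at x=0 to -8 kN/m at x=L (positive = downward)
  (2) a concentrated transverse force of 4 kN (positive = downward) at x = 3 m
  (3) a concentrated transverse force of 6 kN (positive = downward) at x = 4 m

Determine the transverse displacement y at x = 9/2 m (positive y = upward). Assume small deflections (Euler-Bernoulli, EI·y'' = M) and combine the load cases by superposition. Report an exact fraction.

Load 1 — triangular load w₀=-8 kN/m (0→w₀ over full span):
  y_1 = -w₀x(7L⁴-10L²x²+3x⁴)/(360LEI) = -(-8)·(9/2)·(7·6⁴-10·6²·(9/2)²+3·(9/2)⁴)/(360·6·10000) = 3213/640000 m
Load 2 — point force P=4 kN at a=3 m (b=L-a=3):
  y_2 = -Pa(L-x)(2Lx-a²-x²)/(6LEI)  [x>a] = -4·3·(6-(9/2))·(2·6·(9/2)-3²-(9/2)²)/(6·6·10000) = -99/80000 m
Load 3 — point force P=6 kN at a=4 m (b=L-a=2):
  y_3 = -Pa(L-x)(2Lx-a²-x²)/(6LEI)  [x>a] = -6·4·(6-(9/2))·(2·6·(9/2)-4²-(9/2)²)/(6·6·10000) = -71/40000 m
Superposition: y = Σ y_i = 257/128000 m ≈ 0.002008 m

y(9/2) = 257/128000 m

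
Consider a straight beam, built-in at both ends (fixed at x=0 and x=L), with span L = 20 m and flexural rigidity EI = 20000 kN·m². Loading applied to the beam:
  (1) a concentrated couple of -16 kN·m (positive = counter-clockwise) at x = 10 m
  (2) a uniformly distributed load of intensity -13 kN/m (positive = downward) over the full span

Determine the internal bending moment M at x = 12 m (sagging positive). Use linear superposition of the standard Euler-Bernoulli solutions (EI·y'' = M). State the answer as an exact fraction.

M(12) = -2776/15 kN·m

Load 1 — applied couple M₀=-16 kN·m at a=10 m (b=L-a=10):
  M_1 = R_Ax - M_A - M₀  [x>a] with R_A=-6/5, M_A=-4 = (-6/5)·12 - (-4) - (-16) = 28/5 kN·m
Load 2 — uniform load w=-13 kN/m over full span:
  M_2 = wLx/2 - wL²/12 - wx²/2 = (-13)·20·12/2 - (-13)·20²/12 - (-13)·12²/2 = -572/3 kN·m
Superposition: M = Σ M_i = -2776/15 kN·m ≈ -185.066667 kN·m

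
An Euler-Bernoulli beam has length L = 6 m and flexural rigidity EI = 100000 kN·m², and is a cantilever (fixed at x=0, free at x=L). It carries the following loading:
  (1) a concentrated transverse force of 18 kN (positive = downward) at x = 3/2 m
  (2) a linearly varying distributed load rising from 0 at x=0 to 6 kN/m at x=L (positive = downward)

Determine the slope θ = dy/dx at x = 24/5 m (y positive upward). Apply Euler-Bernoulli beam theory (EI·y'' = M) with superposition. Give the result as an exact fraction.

Load 1 — point force P=18 kN at a=3/2 m (b=L-a=9/2):
  θ_1 = -Pa²/(2EI)  [x>a] = -18·(3/2)²/(2·100000) = -81/400000 rad
Load 2 — triangular load w₀=6 kN/m (0→w₀ over full span):
  θ_2 = (w₀Lx²/4-w₀L²x/3-w₀x⁴/(24L))/EI = (6·6·(24/5)²/4-6·6²·(24/5)/3-6·(24/5)⁴/(24·6))/100000 = -3132/1953125 rad
Superposition: θ = Σ θ_i = -451521/250000000 rad ≈ -0.001806 rad

θ(24/5) = -451521/250000000 rad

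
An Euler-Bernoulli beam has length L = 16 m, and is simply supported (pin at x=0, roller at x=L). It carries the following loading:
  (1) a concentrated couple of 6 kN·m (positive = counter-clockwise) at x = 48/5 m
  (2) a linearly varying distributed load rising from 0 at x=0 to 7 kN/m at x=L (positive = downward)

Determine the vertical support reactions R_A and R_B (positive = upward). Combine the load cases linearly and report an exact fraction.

Load 1 — applied couple M₀=6 kN·m at a=48/5 m (b=L-a=32/5):
  R_A = M₀/L = 6/16 = 3/8 kN
  R_B = -M₀/L = -6/16 = -3/8 kN
Load 2 — triangular load w₀=7 kN/m (0→w₀ over full span):
  R_A = w₀L/6 = 7·16/6 = 56/3 kN
  R_B = w₀L/3 = 7·16/3 = 112/3 kN
Superposition: R_A = 457/24 kN, R_B = 887/24 kN

R_A = 457/24 kN, R_B = 887/24 kN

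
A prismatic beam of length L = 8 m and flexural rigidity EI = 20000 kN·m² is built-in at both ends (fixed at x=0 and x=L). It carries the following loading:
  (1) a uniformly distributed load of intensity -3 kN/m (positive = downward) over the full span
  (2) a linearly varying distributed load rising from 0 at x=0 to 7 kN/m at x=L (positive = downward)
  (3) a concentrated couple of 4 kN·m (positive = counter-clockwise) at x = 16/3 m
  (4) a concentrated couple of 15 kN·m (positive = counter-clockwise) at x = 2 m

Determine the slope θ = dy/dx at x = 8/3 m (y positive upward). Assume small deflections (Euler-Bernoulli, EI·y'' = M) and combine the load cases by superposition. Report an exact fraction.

θ(8/3) = 1819/24300000 rad

Load 1 — uniform load w=-3 kN/m over full span:
  θ_1 = -wx(L-x)(L-2x)/(12EI) = -(-3)·(8/3)·(8-(8/3))·(8-2·(8/3))/(12·20000) = 8/16875 rad
Load 2 — triangular load w₀=7 kN/m (0→w₀ over full span):
  θ_2 = -w₀(2x(L-x)(L-2x)(x+2L)+x²(L-x)²)/(120LEI) = -7·(2·(8/3)·(8-(8/3))·(8-2·(8/3))·((8/3)+2·8)+(8/3)²·(8-(8/3))²)/(120·8·20000) = -448/759375 rad
Load 3 — applied couple M₀=4 kN·m at a=16/3 m (b=L-a=8/3):
  θ_3 = (R_Ax²/2 - M_Ax)/EI  [x≤a] with R_A=2/3, M_A=4/3 = ((2/3)·(8/3)²/2 - (4/3)·(8/3))/20000 = -1/16875 rad
Load 4 — applied couple M₀=15 kN·m at a=2 m (b=L-a=6):
  θ_4 = (R_Ax²/2 - M_Ax - M₀(x-a))/EI  [x>a] with R_A=135/64, M_A=-45/16 = ((135/64)·(8/3)²/2 - (-45/16)·(8/3) - 15·((8/3)-2))/20000 = 1/4000 rad
Superposition: θ = Σ θ_i = 1819/24300000 rad ≈ 0.000075 rad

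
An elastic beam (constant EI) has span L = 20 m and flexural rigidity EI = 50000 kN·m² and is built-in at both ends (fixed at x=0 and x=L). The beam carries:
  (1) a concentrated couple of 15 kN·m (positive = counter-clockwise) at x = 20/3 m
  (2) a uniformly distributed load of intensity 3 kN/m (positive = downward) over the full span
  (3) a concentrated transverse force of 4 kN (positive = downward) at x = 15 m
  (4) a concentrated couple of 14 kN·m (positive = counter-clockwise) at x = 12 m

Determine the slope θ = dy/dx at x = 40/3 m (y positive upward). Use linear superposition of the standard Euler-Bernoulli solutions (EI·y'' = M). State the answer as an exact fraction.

θ(40/3) = 10381/3375000 rad

Load 1 — applied couple M₀=15 kN·m at a=20/3 m (b=L-a=40/3):
  θ_1 = (R_Ax²/2 - M_Ax - M₀(x-a))/EI  [x>a] with R_A=1, M_A=0 = (1·(40/3)²/2 - 0·(40/3) - 15·((40/3)-(20/3)))/50000 = -1/4500 rad
Load 2 — uniform load w=3 kN/m over full span:
  θ_2 = -wx(L-x)(L-2x)/(12EI) = -3·(40/3)·(20-(40/3))·(20-2·(40/3))/(12·50000) = 2/675 rad
Load 3 — point force P=4 kN at a=15 m (b=L-a=5):
  θ_3 = -Pb²x(2aL-(3a+b)x)/(2L³EI)  [x≤a] = -4·5²·(40/3)·(2·15·20-(3·15+5)·(40/3))/(2·20³·50000) = 1/9000 rad
Load 4 — applied couple M₀=14 kN·m at a=12 m (b=L-a=8):
  θ_4 = (R_Ax²/2 - M_Ax - M₀(x-a))/EI  [x>a] with R_A=126/125, M_A=112/25 = ((126/125)·(40/3)²/2 - (112/25)·(40/3) - 14·((40/3)-12))/50000 = 7/31250 rad
Superposition: θ = Σ θ_i = 10381/3375000 rad ≈ 0.003076 rad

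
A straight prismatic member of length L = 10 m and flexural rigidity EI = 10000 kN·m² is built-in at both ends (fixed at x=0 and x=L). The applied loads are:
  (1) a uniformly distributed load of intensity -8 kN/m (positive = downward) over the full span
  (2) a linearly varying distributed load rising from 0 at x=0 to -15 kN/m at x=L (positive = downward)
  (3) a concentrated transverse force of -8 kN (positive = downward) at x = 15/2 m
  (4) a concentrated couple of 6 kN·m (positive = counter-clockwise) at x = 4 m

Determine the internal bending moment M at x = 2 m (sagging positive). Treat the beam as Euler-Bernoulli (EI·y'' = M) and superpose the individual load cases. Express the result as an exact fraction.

Load 1 — uniform load w=-8 kN/m over full span:
  M_1 = wLx/2 - wL²/12 - wx²/2 = (-8)·10·2/2 - (-8)·10²/12 - (-8)·2²/2 = 8/3 kN·m
Load 2 — triangular load w₀=-15 kN/m (0→w₀ over full span):
  M_2 = 3w₀Lx/20 - w₀L²/30 - w₀x³/(6L) = 3·(-15)·10·2/20 - (-15)·10²/30 - (-15)·2³/(6·10) = 7 kN·m
Load 3 — point force P=-8 kN at a=15/2 m (b=L-a=5/2):
  M_3 = Pb²(3a+b)x/L³ - Pab²/L²  [x≤a] = (-8)·(5/2)²·(3·(15/2)+(5/2))·2/10³ - (-8)·(15/2)·(5/2)²/10² = 5/4 kN·m
Load 4 — applied couple M₀=6 kN·m at a=4 m (b=L-a=6):
  M_4 = R_Ax - M_A  [x≤a] with R_A=108/125, M_A=18/25 = (108/125)·2 - (18/25) = 126/125 kN·m
Superposition: M = Σ M_i = 17887/1500 kN·m ≈ 11.924667 kN·m

M(2) = 17887/1500 kN·m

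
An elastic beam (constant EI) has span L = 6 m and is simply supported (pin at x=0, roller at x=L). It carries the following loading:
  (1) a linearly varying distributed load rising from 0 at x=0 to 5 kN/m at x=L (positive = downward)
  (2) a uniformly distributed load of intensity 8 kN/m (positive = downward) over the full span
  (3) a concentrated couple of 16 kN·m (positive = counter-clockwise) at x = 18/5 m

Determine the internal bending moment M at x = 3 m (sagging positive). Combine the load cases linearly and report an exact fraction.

Load 1 — triangular load w₀=5 kN/m (0→w₀ over full span):
  M_1 = w₀Lx/6 - w₀x³/(6L) = 5·6·3/6 - 5·3³/(6·6) = 45/4 kN·m
Load 2 — uniform load w=8 kN/m over full span:
  M_2 = wx(L-x)/2 = 8·3·(6-3)/2 = 36 kN·m
Load 3 — applied couple M₀=16 kN·m at a=18/5 m (b=L-a=12/5):
  M_3 = M₀x/L  [x≤a] = 16·3/6 = 8 kN·m
Superposition: M = Σ M_i = 221/4 kN·m ≈ 55.250000 kN·m

M(3) = 221/4 kN·m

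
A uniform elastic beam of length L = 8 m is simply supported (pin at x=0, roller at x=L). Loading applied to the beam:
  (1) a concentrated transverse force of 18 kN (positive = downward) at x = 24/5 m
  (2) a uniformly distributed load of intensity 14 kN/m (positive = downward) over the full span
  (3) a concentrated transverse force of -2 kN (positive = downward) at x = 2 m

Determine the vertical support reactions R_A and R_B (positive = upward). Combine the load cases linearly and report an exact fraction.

R_A = 617/10 kN, R_B = 663/10 kN

Load 1 — point force P=18 kN at a=24/5 m (b=L-a=16/5):
  R_A = Pb/L = 18·(16/5)/8 = 36/5 kN
  R_B = Pa/L = 18·(24/5)/8 = 54/5 kN
Load 2 — uniform load w=14 kN/m over full span:
  R_A = wL/2 = 14·8/2 = 56 kN
  R_B = wL/2 = 14·8/2 = 56 kN
Load 3 — point force P=-2 kN at a=2 m (b=L-a=6):
  R_A = Pb/L = (-2)·6/8 = -3/2 kN
  R_B = Pa/L = (-2)·2/8 = -1/2 kN
Superposition: R_A = 617/10 kN, R_B = 663/10 kN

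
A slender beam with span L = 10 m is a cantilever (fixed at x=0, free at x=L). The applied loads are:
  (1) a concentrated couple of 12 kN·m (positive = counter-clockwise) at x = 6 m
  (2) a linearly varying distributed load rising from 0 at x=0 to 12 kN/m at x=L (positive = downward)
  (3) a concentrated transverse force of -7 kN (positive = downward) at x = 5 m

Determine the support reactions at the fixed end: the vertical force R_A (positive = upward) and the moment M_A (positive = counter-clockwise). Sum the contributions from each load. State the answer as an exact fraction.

R_A = 53 kN, M_A = 353 kN·m

Load 1 — applied couple M₀=12 kN·m at a=6 m (b=L-a=4):
  R_A = 0 kN
  M_A = -M₀ = -12 kN·m
Load 2 — triangular load w₀=12 kN/m (0→w₀ over full span):
  R_A = w₀L/2 = 12·10/2 = 60 kN
  M_A = w₀L²/3 = 12·10²/3 = 400 kN·m
Load 3 — point force P=-7 kN at a=5 m (b=L-a=5):
  R_A = P = (-7) = -7 kN
  M_A = Pa = (-7)·5 = -35 kN·m
Superposition: R_A = 53 kN, M_A = 353 kN·m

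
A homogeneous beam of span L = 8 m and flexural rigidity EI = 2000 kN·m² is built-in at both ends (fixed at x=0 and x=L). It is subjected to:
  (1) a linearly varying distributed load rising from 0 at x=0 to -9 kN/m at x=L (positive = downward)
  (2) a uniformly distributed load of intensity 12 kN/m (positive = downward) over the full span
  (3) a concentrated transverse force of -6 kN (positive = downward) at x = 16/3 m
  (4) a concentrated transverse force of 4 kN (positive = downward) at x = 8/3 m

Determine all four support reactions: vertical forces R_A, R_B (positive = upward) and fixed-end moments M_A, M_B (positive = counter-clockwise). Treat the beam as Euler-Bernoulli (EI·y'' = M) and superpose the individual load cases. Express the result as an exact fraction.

R_A = 5212/135 kN, M_A = 6208/135 kN·m, R_B = 2618/135 kN, M_B = -4112/135 kN·m

Load 1 — triangular load w₀=-9 kN/m (0→w₀ over full span):
  R_A = 3w₀L/20 = 3·(-9)·8/20 = -54/5 kN
  M_A = w₀L²/30 = (-9)·8²/30 = -96/5 kN·m
  R_B = 7w₀L/20 = 7·(-9)·8/20 = -126/5 kN
  M_B = -w₀L²/20 = -(-9)·8²/20 = 144/5 kN·m
Load 2 — uniform load w=12 kN/m over full span:
  R_A = wL/2 = 12·8/2 = 48 kN
  M_A = wL²/12 = 12·8²/12 = 64 kN·m
  R_B = wL/2 = 12·8/2 = 48 kN
  M_B = -wL²/12 = -12·8²/12 = -64 kN·m
Load 3 — point force P=-6 kN at a=16/3 m (b=L-a=8/3):
  R_A = Pb²(3a+b)/L³ = (-6)·(8/3)²·(3·(16/3)+(8/3))/8³ = -14/9 kN
  M_A = Pab²/L² = (-6)·(16/3)·(8/3)²/8² = -32/9 kN·m
  R_B = Pa²(a+3b)/L³ = (-6)·(16/3)²·((16/3)+3·(8/3))/8³ = -40/9 kN
  M_B = -Pa²b/L² = -(-6)·(16/3)²·(8/3)/8² = 64/9 kN·m
Load 4 — point force P=4 kN at a=8/3 m (b=L-a=16/3):
  R_A = Pb²(3a+b)/L³ = 4·(16/3)²·(3·(8/3)+(16/3))/8³ = 80/27 kN
  M_A = Pab²/L² = 4·(8/3)·(16/3)²/8² = 128/27 kN·m
  R_B = Pa²(a+3b)/L³ = 4·(8/3)²·((8/3)+3·(16/3))/8³ = 28/27 kN
  M_B = -Pa²b/L² = -4·(8/3)²·(16/3)/8² = -64/27 kN·m
Superposition: R_A = 5212/135 kN, M_A = 6208/135 kN·m, R_B = 2618/135 kN, M_B = -4112/135 kN·m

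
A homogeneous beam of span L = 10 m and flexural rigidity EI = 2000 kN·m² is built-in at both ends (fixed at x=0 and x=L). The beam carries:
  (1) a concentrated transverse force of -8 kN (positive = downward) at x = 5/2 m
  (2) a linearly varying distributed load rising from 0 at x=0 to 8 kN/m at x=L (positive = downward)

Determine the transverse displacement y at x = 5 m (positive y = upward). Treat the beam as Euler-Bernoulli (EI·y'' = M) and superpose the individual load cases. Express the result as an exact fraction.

y(5) = -1/24 m

Load 1 — point force P=-8 kN at a=5/2 m (b=L-a=15/2):
  y_1 = -Pa²(L-x)²(3bL-(3b+a)(L-x))/(6L³EI)  [x>a] = -(-8)·(5/2)²·(10-5)²·(3·(15/2)·10-(3·(15/2)+(5/2))·(10-5))/(6·10³·2000) = 1/96 m
Load 2 — triangular load w₀=8 kN/m (0→w₀ over full span):
  y_2 = -w₀x²(L-x)²(x+2L)/(120LEI) = -8·5²·(10-5)²·(5+2·10)/(120·10·2000) = -5/96 m
Superposition: y = Σ y_i = -1/24 m ≈ -0.041667 m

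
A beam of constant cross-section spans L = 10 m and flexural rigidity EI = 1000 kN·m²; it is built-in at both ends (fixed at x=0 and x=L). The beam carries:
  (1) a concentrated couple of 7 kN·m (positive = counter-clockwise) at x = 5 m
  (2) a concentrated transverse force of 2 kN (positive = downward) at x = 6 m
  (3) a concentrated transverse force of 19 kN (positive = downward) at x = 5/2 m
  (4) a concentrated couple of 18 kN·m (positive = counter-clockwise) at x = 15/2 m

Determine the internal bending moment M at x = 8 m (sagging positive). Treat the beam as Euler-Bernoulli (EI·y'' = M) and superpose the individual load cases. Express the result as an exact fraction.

M(8) = -44127/4000 kN·m

Load 1 — applied couple M₀=7 kN·m at a=5 m (b=L-a=5):
  M_1 = R_Ax - M_A - M₀  [x>a] with R_A=21/20, M_A=7/4 = (21/20)·8 - (7/4) - 7 = -7/20 kN·m
Load 2 — point force P=2 kN at a=6 m (b=L-a=4):
  M_2 = Pa²(a+3b)(L-x)/L³ - Pa²b/L²  [x>a] = 2·6²·(6+3·4)·(10-8)/10³ - 2·6²·4/10² = -36/125 kN·m
Load 3 — point force P=19 kN at a=5/2 m (b=L-a=15/2):
  M_3 = Pa²(a+3b)(L-x)/L³ - Pa²b/L²  [x>a] = 19·(5/2)²·((5/2)+3·(15/2))·(10-8)/10³ - 19·(5/2)²·(15/2)/10² = -95/32 kN·m
Load 4 — applied couple M₀=18 kN·m at a=15/2 m (b=L-a=5/2):
  M_4 = R_Ax - M_A - M₀  [x>a] with R_A=81/40, M_A=45/8 = (81/40)·8 - (45/8) - 18 = -297/40 kN·m
Superposition: M = Σ M_i = -44127/4000 kN·m ≈ -11.031750 kN·m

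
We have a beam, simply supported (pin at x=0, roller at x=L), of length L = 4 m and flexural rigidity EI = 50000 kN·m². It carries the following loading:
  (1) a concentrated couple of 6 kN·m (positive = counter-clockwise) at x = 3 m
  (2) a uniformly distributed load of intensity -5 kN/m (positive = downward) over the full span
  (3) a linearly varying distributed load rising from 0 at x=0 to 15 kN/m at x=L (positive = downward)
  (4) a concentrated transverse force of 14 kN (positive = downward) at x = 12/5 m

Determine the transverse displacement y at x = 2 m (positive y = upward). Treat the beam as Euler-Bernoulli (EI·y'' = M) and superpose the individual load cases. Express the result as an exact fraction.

Load 1 — applied couple M₀=6 kN·m at a=3 m (b=L-a=1):
  y_1 = (M₀x³/(6L)+C₁x)/EI  [x≤a] with C₁=M₀(3b²-L²)/(6L)=-13/4 = (6·2³/(6·4)+(-13/4)·2)/50000 = -9/100000 m
Load 2 — uniform load w=-5 kN/m over full span:
  y_2 = -wx(L³-2Lx²+x³)/(24EI) = -(-5)·2·(4³-2·4·2²+2³)/(24·50000) = 1/3000 m
Load 3 — triangular load w₀=15 kN/m (0→w₀ over full span):
  y_3 = -w₀x(7L⁴-10L²x²+3x⁴)/(360LEI) = -15·2·(7·4⁴-10·4²·2²+3·2⁴)/(360·4·50000) = -1/2000 m
Load 4 — point force P=14 kN at a=12/5 m (b=L-a=8/5):
  y_4 = -Pbx(L²-b²-x²)/(6LEI)  [x≤a] = -14·(8/5)·2·(4²-(8/5)²-2²)/(6·4·50000) = -413/1171875 m
Superposition: y = Σ y_i = -22841/37500000 m ≈ -0.000609 m

y(2) = -22841/37500000 m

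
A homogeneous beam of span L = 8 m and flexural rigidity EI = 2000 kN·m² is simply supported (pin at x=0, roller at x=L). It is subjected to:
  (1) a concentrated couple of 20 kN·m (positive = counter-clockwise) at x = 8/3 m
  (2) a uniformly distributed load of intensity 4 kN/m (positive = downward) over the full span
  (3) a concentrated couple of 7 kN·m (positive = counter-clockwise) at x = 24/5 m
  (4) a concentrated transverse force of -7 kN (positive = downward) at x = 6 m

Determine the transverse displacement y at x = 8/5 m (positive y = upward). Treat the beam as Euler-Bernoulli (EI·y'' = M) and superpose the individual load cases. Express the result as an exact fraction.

y(8/5) = -128161/2812500 m

Load 1 — applied couple M₀=20 kN·m at a=8/3 m (b=L-a=16/3):
  y_1 = (M₀x³/(6L)+C₁x)/EI  [x≤a] with C₁=M₀(3b²-L²)/(6L)=80/9 = (20·(8/5)³/(6·8)+(80/9)·(8/5))/2000 = 224/28125 m
Load 2 — uniform load w=4 kN/m over full span:
  y_2 = -wx(L³-2Lx²+x³)/(24EI) = -4·(8/5)·(8³-2·8·(8/5)²+(8/5)³)/(24·2000) = -14848/234375 m
Load 3 — applied couple M₀=7 kN·m at a=24/5 m (b=L-a=16/5):
  y_3 = (M₀x³/(6L)+C₁x)/EI  [x≤a] with C₁=M₀(3b²-L²)/(6L)=-364/75 = (7·(8/5)³/(6·8)+(-364/75)·(8/5))/2000 = -56/15625 m
Load 4 — point force P=-7 kN at a=6 m (b=L-a=2):
  y_4 = -Pbx(L²-b²-x²)/(6LEI)  [x≤a] = -(-7)·2·(8/5)·(8²-2²-(8/5)²)/(6·8·2000) = 2513/187500 m
Superposition: y = Σ y_i = -128161/2812500 m ≈ -0.045568 m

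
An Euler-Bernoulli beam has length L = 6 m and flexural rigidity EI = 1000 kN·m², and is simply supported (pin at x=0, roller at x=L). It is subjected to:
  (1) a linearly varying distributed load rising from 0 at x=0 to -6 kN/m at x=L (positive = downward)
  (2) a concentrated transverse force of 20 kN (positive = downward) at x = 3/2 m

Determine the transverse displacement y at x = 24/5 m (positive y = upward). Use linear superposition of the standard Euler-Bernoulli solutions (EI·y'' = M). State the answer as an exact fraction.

Load 1 — triangular load w₀=-6 kN/m (0→w₀ over full span):
  y_1 = -w₀x(7L⁴-10L²x²+3x⁴)/(360LEI) = -(-6)·(24/5)·(7·6⁴-10·6²·(24/5)²+3·(24/5)⁴)/(360·6·1000) = 61722/1953125 m
Load 2 — point force P=20 kN at a=3/2 m (b=L-a=9/2):
  y_2 = -Pa(L-x)(2Lx-a²-x²)/(6LEI)  [x>a] = -20·(3/2)·(6-(24/5))·(2·6·(24/5)-(3/2)²-(24/5)²)/(6·6·1000) = -3231/100000 m
Superposition: y = Σ y_i = -44271/62500000 m ≈ -0.000708 m

y(24/5) = -44271/62500000 m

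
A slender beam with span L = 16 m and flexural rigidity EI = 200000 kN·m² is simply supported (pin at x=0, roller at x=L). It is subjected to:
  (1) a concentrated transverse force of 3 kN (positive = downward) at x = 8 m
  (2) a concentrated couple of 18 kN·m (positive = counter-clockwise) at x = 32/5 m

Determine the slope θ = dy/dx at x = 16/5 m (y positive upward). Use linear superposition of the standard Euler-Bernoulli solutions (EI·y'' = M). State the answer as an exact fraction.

Load 1 — point force P=3 kN at a=8 m (b=L-a=8):
  θ_1 = -Pb(L²-b²-3x²)/(6LEI)  [x≤a] = -3·8·(16²-8²-3·(16/5)²)/(6·16·200000) = -63/312500 rad
Load 2 — applied couple M₀=18 kN·m at a=32/5 m (b=L-a=48/5):
  θ_2 = (M₀x²/(2L)+C₁)/EI  [x≤a] with C₁=M₀(3b²-L²)/(6L)=96/25 = (18·(16/5)²/(2·16)+(96/25))/200000 = 3/62500 rad
Superposition: θ = Σ θ_i = -12/78125 rad ≈ -0.000154 rad

θ(16/5) = -12/78125 rad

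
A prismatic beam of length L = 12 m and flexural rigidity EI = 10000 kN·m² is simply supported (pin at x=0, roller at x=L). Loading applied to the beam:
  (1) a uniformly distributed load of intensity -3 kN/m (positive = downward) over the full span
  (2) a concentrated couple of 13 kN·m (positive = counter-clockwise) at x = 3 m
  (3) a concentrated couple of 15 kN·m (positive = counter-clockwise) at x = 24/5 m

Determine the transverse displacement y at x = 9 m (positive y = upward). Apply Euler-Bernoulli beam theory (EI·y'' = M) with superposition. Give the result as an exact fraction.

Load 1 — uniform load w=-3 kN/m over full span:
  y_1 = -wx(L³-2Lx²+x³)/(24EI) = -(-3)·9·(12³-2·12·9²+9³)/(24·10000) = 4617/80000 m
Load 2 — applied couple M₀=13 kN·m at a=3 m (b=L-a=9):
  y_2 = (M₀x³/(6L)-M₀(x-a)²/2+C₁x)/EI  [x>a] with C₁=M₀(3b²-L²)/(6L)=143/8 = (13·9³/(6·12)-13·(9-3)²/2+(143/8)·9)/10000 = 117/20000 m
Load 3 — applied couple M₀=15 kN·m at a=24/5 m (b=L-a=36/5):
  y_3 = (M₀x³/(6L)-M₀(x-a)²/2+C₁x)/EI  [x>a] with C₁=M₀(3b²-L²)/(6L)=12/5 = (15·9³/(6·12)-15·(9-(24/5))²/2+(12/5)·9)/10000 = 1647/400000 m
Superposition: y = Σ y_i = 423/6250 m ≈ 0.067680 m

y(9) = 423/6250 m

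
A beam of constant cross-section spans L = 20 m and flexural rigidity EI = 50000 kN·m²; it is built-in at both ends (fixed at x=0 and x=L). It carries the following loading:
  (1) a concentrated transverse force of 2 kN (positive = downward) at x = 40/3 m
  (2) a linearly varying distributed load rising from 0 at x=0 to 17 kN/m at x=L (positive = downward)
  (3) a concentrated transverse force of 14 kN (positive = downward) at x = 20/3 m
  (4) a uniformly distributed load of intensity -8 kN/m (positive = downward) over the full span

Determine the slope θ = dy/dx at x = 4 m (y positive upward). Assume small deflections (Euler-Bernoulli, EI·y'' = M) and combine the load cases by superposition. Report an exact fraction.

Load 1 — point force P=2 kN at a=40/3 m (b=L-a=20/3):
  θ_1 = -Pb²x(2aL-(3a+b)x)/(2L³EI)  [x≤a] = -2·(20/3)²·4·(2·(40/3)·20-(3·(40/3)+(20/3))·4)/(2·20³·50000) = -13/84375 rad
Load 2 — triangular load w₀=17 kN/m (0→w₀ over full span):
  θ_2 = -w₀(2x(L-x)(L-2x)(x+2L)+x²(L-x)²)/(120LEI) = -17·(2·4·(20-4)·(20-2·4)·(4+2·20)+4²·(20-4)²)/(120·20·50000) = -476/46875 rad
Load 3 — point force P=14 kN at a=20/3 m (b=L-a=40/3):
  θ_3 = -Pb²x(2aL-(3a+b)x)/(2L³EI)  [x≤a] = -14·(40/3)²·4·(2·(20/3)·20-(3·(20/3)+(40/3))·4)/(2·20³·50000) = -28/16875 rad
Load 4 — uniform load w=-8 kN/m over full span:
  θ_4 = -wx(L-x)(L-2x)/(12EI) = -(-8)·4·(20-4)·(20-2·4)/(12·50000) = 32/3125 rad
Superposition: θ = Σ θ_i = -27/15625 rad ≈ -0.001728 rad

θ(4) = -27/15625 rad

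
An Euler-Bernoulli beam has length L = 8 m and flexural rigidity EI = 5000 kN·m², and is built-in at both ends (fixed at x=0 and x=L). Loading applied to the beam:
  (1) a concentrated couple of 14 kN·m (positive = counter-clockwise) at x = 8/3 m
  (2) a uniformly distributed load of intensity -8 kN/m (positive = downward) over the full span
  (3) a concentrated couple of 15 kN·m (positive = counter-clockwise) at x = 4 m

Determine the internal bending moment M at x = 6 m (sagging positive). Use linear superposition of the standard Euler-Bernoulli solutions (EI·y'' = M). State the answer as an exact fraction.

Load 1 — applied couple M₀=14 kN·m at a=8/3 m (b=L-a=16/3):
  M_1 = R_Ax - M_A - M₀  [x>a] with R_A=7/3, M_A=0 = (7/3)·6 - 0 - 14 = 0 kN·m
Load 2 — uniform load w=-8 kN/m over full span:
  M_2 = wLx/2 - wL²/12 - wx²/2 = (-8)·8·6/2 - (-8)·8²/12 - (-8)·6²/2 = -16/3 kN·m
Load 3 — applied couple M₀=15 kN·m at a=4 m (b=L-a=4):
  M_3 = R_Ax - M_A - M₀  [x>a] with R_A=45/16, M_A=15/4 = (45/16)·6 - (15/4) - 15 = -15/8 kN·m
Superposition: M = Σ M_i = -173/24 kN·m ≈ -7.208333 kN·m

M(6) = -173/24 kN·m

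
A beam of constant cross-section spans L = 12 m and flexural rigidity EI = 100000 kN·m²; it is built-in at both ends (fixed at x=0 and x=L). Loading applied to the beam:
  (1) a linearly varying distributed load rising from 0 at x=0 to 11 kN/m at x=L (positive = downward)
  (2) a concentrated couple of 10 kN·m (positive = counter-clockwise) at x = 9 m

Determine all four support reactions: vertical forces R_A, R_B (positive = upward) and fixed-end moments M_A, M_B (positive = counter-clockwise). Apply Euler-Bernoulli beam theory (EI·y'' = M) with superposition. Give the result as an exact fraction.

R_A = 1659/80 kN, M_A = 2237/40 kN·m, R_B = 3621/80 kN, M_B = -3243/40 kN·m

Load 1 — triangular load w₀=11 kN/m (0→w₀ over full span):
  R_A = 3w₀L/20 = 3·11·12/20 = 99/5 kN
  M_A = w₀L²/30 = 11·12²/30 = 264/5 kN·m
  R_B = 7w₀L/20 = 7·11·12/20 = 231/5 kN
  M_B = -w₀L²/20 = -11·12²/20 = -396/5 kN·m
Load 2 — applied couple M₀=10 kN·m at a=9 m (b=L-a=3):
  R_A = 6M₀ab/L³ = 6·10·9·3/12³ = 15/16 kN
  M_A = M₀b(2a-b)/L² = 10·3·(2·9-3)/12² = 25/8 kN·m
  R_B = -6M₀ab/L³ = -6·10·9·3/12³ = -15/16 kN
  M_B = M₀a(2b-a)/L² = 10·9·(2·3-9)/12² = -15/8 kN·m
Superposition: R_A = 1659/80 kN, M_A = 2237/40 kN·m, R_B = 3621/80 kN, M_B = -3243/40 kN·m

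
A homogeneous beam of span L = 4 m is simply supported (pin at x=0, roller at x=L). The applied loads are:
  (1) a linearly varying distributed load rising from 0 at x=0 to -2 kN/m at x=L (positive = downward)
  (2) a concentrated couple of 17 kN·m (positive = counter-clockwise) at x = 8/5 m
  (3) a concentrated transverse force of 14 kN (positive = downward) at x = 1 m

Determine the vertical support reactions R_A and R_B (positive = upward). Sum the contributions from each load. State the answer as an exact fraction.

R_A = 161/12 kN, R_B = -41/12 kN

Load 1 — triangular load w₀=-2 kN/m (0→w₀ over full span):
  R_A = w₀L/6 = (-2)·4/6 = -4/3 kN
  R_B = w₀L/3 = (-2)·4/3 = -8/3 kN
Load 2 — applied couple M₀=17 kN·m at a=8/5 m (b=L-a=12/5):
  R_A = M₀/L = 17/4 kN
  R_B = -M₀/L = -17/4 kN
Load 3 — point force P=14 kN at a=1 m (b=L-a=3):
  R_A = Pb/L = 14·3/4 = 21/2 kN
  R_B = Pa/L = 14·1/4 = 7/2 kN
Superposition: R_A = 161/12 kN, R_B = -41/12 kN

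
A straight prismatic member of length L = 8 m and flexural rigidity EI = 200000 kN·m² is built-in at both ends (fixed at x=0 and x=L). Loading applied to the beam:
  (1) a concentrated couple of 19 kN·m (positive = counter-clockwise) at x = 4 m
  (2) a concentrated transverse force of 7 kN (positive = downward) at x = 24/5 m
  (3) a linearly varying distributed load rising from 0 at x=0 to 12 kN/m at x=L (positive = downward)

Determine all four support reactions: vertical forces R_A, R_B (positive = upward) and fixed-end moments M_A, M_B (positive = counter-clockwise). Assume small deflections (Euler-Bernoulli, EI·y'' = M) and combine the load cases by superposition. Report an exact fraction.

Load 1 — applied couple M₀=19 kN·m at a=4 m (b=L-a=4):
  R_A = 6M₀ab/L³ = 6·19·4·4/8³ = 57/16 kN
  M_A = M₀b(2a-b)/L² = 19·4·(2·4-4)/8² = 19/4 kN·m
  R_B = -6M₀ab/L³ = -6·19·4·4/8³ = -57/16 kN
  M_B = M₀a(2b-a)/L² = 19·4·(2·4-4)/8² = 19/4 kN·m
Load 2 — point force P=7 kN at a=24/5 m (b=L-a=16/5):
  R_A = Pb²(3a+b)/L³ = 7·(16/5)²·(3·(24/5)+(16/5))/8³ = 308/125 kN
  M_A = Pab²/L² = 7·(24/5)·(16/5)²/8² = 672/125 kN·m
  R_B = Pa²(a+3b)/L³ = 7·(24/5)²·((24/5)+3·(16/5))/8³ = 567/125 kN
  M_B = -Pa²b/L² = -7·(24/5)²·(16/5)/8² = -1008/125 kN·m
Load 3 — triangular load w₀=12 kN/m (0→w₀ over full span):
  R_A = 3w₀L/20 = 3·12·8/20 = 72/5 kN
  M_A = w₀L²/30 = 12·8²/30 = 128/5 kN·m
  R_B = 7w₀L/20 = 7·12·8/20 = 168/5 kN
  M_B = -w₀L²/20 = -12·8²/20 = -192/5 kN·m
Superposition: R_A = 40853/2000 kN, M_A = 17863/500 kN·m, R_B = 69147/2000 kN, M_B = -20857/500 kN·m

R_A = 40853/2000 kN, M_A = 17863/500 kN·m, R_B = 69147/2000 kN, M_B = -20857/500 kN·m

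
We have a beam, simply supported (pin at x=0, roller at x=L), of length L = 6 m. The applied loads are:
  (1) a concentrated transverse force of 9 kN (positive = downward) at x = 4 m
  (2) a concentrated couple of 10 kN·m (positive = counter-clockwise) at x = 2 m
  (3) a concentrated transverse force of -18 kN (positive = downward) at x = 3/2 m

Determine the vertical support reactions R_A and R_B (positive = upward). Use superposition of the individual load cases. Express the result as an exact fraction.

R_A = -53/6 kN, R_B = -1/6 kN

Load 1 — point force P=9 kN at a=4 m (b=L-a=2):
  R_A = Pb/L = 9·2/6 = 3 kN
  R_B = Pa/L = 9·4/6 = 6 kN
Load 2 — applied couple M₀=10 kN·m at a=2 m (b=L-a=4):
  R_A = M₀/L = 10/6 = 5/3 kN
  R_B = -M₀/L = -10/6 = -5/3 kN
Load 3 — point force P=-18 kN at a=3/2 m (b=L-a=9/2):
  R_A = Pb/L = (-18)·(9/2)/6 = -27/2 kN
  R_B = Pa/L = (-18)·(3/2)/6 = -9/2 kN
Superposition: R_A = -53/6 kN, R_B = -1/6 kN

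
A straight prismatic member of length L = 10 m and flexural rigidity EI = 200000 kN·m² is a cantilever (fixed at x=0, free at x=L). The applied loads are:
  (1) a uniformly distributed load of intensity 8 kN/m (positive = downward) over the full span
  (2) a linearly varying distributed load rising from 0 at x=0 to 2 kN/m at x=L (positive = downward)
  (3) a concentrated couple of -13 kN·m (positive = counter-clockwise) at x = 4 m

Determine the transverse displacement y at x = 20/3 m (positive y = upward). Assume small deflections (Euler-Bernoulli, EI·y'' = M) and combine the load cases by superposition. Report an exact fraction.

Load 1 — uniform load w=8 kN/m over full span:
  y_1 = -wx²(x²-4Lx+6L²)/(24EI) = -8·(20/3)²·((20/3)²-4·10·(20/3)+6·10²)/(24·200000) = -34/1215 m
Load 2 — triangular load w₀=2 kN/m (0→w₀ over full span):
  y_2 = (w₀Lx³/12-w₀L²x²/6-w₀x⁵/(120L))/EI = (2·10·(20/3)³/12-2·10²·(20/3)²/6-2·(20/3)⁵/(120·10))/200000 = -92/18225 m
Load 3 — applied couple M₀=-13 kN·m at a=4 m (b=L-a=6):
  y_3 = M₀a(2x-a)/(2EI)  [x>a] = (-13)·4·(2·(20/3)-4)/(2·200000) = -91/75000 m
Superposition: y = Σ y_i = -624113/18225000 m ≈ -0.034245 m

y(20/3) = -624113/18225000 m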